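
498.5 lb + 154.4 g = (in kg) 226.3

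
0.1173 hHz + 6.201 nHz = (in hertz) 11.73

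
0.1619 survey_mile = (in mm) 2.606e+05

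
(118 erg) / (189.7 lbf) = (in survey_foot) 4.588e-08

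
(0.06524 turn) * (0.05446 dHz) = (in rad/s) 0.002232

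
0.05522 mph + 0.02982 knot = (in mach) 0.0001176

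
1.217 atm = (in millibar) 1233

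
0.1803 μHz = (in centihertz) 1.803e-05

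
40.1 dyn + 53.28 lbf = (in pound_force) 53.28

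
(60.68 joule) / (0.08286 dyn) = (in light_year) 7.741e-09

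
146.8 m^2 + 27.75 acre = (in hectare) 11.24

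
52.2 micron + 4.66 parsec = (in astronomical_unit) 9.612e+05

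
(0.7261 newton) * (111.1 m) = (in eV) 5.035e+20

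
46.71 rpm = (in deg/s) 280.3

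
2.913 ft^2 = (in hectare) 2.706e-05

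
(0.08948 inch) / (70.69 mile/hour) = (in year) 2.281e-12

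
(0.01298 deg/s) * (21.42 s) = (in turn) 0.0007723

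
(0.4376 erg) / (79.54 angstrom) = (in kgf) 0.561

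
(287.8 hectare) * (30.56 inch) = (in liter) 2.234e+09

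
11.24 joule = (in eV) 7.015e+19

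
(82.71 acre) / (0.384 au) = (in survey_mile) 3.621e-09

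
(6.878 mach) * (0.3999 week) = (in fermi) 5.664e+23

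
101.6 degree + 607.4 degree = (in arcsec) 2.552e+06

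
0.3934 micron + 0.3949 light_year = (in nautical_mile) 2.017e+12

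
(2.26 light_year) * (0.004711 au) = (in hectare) 1.507e+21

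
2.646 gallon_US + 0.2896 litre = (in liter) 10.31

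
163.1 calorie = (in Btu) 0.6468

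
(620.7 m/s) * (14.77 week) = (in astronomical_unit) 0.03706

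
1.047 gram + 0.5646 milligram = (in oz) 0.03695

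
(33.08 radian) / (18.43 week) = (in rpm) 2.834e-05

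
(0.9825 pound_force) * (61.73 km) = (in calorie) 6.448e+04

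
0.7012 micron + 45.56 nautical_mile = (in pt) 2.392e+08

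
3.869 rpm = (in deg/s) 23.21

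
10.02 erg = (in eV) 6.254e+12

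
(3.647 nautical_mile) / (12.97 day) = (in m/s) 0.006027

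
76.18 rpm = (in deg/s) 457.1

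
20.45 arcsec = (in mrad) 0.09914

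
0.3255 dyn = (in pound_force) 7.318e-07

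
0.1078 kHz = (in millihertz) 1.078e+05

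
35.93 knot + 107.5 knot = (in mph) 165.1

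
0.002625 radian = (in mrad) 2.625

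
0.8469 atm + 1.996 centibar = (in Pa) 8.781e+04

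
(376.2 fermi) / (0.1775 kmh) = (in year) 2.419e-19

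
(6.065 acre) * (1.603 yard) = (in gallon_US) 9.504e+06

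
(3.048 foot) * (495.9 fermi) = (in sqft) 4.959e-12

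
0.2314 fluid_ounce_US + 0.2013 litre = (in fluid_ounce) 7.038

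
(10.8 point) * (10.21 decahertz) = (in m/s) 0.389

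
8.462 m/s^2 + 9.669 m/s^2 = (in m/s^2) 18.13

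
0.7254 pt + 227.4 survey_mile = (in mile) 227.4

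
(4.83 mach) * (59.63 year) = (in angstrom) 3.093e+22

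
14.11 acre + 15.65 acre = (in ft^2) 1.296e+06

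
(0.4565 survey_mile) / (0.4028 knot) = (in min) 59.09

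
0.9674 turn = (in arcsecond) 1.254e+06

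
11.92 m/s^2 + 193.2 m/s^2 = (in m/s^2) 205.1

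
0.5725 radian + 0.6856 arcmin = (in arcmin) 1969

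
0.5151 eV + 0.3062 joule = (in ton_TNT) 7.318e-11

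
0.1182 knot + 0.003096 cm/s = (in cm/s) 6.084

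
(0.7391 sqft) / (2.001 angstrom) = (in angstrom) 3.432e+18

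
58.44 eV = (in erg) 9.363e-11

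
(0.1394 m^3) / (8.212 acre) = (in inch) 0.0001651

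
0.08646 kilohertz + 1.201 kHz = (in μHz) 1.287e+09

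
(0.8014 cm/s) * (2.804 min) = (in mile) 0.0008378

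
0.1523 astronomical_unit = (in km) 2.278e+07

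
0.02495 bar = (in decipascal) 2.495e+04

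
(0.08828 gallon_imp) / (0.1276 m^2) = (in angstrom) 3.145e+07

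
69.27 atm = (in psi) 1018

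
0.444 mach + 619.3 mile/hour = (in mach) 1.257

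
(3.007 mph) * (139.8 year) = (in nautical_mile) 3.2e+06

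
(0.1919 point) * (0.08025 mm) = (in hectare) 5.433e-13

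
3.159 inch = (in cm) 8.024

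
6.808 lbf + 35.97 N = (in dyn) 6.625e+06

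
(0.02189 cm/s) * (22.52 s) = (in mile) 3.063e-06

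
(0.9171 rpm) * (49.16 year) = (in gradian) 9.479e+09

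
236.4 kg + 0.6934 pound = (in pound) 521.9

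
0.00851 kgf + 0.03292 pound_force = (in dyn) 2.299e+04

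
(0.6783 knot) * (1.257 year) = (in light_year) 1.462e-09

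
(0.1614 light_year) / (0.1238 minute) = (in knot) 3.996e+14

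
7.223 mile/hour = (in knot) 6.277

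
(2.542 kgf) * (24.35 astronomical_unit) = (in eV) 5.668e+32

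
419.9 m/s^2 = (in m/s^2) 419.9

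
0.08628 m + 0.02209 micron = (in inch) 3.397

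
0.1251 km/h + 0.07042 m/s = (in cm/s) 10.52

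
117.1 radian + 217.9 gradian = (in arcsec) 2.486e+07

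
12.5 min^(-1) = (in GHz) 2.083e-10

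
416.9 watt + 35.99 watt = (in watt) 452.9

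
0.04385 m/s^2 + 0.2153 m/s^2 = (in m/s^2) 0.2591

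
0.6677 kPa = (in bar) 0.006677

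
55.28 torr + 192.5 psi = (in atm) 13.17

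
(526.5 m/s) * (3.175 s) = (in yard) 1828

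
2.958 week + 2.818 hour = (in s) 1.799e+06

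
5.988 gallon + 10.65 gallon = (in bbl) 0.3961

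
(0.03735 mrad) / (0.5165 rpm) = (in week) 1.142e-09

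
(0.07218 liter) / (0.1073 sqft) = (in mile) 4.499e-06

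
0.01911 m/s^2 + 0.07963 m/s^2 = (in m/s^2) 0.09874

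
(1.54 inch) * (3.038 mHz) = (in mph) 0.0002658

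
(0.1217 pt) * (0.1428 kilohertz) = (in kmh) 0.02207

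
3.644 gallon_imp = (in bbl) 0.1042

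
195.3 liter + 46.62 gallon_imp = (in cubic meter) 0.4072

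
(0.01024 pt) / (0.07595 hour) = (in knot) 2.568e-08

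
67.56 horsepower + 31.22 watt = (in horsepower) 67.6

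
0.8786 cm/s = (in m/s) 0.008786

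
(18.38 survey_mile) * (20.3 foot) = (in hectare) 18.3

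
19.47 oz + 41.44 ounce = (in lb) 3.807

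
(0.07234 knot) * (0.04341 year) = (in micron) 5.095e+10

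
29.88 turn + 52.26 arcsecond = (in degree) 1.076e+04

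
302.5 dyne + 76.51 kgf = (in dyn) 7.503e+07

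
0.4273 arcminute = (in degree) 0.007122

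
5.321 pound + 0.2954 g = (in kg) 2.414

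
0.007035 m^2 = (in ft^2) 0.07572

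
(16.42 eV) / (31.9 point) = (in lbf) 5.255e-17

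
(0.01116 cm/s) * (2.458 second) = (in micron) 274.3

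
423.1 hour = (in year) 0.0483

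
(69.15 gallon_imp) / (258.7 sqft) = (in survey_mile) 8.127e-06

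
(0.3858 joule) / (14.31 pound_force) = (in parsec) 1.964e-19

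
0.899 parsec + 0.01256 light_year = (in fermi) 2.786e+31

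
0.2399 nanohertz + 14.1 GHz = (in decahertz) 1.41e+09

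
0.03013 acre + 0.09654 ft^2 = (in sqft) 1313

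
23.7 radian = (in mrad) 2.37e+04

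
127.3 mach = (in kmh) 1.56e+05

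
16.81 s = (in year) 5.33e-07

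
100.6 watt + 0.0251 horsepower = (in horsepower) 0.16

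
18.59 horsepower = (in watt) 1.386e+04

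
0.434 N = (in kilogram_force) 0.04426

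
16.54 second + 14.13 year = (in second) 4.456e+08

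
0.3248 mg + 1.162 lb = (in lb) 1.162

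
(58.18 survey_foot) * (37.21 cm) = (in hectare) 0.0006599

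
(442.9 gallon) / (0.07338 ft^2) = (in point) 6.971e+05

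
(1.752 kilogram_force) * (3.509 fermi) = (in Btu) 5.714e-17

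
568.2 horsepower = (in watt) 4.237e+05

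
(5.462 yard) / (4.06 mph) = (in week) 4.55e-06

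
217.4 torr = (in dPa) 2.898e+05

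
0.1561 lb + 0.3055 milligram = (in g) 70.81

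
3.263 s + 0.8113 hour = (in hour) 0.8122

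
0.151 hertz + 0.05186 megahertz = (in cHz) 5.186e+06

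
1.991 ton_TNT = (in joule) 8.33e+09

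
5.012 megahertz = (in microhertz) 5.012e+12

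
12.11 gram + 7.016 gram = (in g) 19.13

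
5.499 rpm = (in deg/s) 32.99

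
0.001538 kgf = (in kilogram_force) 0.001538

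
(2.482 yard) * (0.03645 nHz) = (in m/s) 8.272e-11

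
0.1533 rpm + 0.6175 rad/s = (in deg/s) 36.3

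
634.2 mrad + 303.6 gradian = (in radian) 5.403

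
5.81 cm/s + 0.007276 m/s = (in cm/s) 6.538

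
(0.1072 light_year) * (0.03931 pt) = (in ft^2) 1.514e+11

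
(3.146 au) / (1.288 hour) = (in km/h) 3.654e+08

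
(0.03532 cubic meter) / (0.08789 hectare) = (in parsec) 1.302e-21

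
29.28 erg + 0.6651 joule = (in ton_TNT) 1.59e-10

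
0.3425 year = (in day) 125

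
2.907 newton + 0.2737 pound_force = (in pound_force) 0.9272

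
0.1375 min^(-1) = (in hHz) 2.292e-05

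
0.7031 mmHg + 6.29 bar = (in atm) 6.209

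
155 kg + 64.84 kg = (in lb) 484.7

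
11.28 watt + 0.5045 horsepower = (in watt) 387.5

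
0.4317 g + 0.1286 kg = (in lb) 0.2845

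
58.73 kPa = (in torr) 440.5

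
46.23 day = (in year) 0.1267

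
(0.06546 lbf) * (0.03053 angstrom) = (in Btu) 8.426e-16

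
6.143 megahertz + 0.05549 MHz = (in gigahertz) 0.006198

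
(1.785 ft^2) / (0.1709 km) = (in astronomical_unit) 6.486e-15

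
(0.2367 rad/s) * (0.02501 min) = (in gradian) 22.61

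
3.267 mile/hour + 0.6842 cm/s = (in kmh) 5.282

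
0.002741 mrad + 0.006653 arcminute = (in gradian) 0.0002977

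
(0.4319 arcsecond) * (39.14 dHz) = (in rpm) 7.826e-05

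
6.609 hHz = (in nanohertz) 6.609e+11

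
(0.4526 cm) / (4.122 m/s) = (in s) 0.001098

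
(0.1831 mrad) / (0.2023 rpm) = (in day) 1e-07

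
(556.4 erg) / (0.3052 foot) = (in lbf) 0.0001345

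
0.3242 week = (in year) 0.006218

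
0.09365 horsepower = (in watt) 69.83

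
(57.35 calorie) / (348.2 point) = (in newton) 1953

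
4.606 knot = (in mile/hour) 5.3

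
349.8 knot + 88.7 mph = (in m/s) 219.6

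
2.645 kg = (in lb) 5.831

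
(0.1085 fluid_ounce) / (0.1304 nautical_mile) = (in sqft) 1.43e-07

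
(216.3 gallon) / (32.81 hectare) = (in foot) 8.187e-06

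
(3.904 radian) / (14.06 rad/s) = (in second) 0.2777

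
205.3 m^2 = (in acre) 0.05073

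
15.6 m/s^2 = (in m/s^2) 15.6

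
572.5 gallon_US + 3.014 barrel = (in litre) 2646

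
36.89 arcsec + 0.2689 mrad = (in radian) 0.0004477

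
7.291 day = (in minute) 1.05e+04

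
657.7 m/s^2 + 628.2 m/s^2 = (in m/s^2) 1286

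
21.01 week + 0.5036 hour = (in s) 1.271e+07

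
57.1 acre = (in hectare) 23.11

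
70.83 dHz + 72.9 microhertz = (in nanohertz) 7.083e+09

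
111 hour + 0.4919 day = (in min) 7368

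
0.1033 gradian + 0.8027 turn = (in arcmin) 1.734e+04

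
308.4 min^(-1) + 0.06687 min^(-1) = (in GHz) 5.141e-09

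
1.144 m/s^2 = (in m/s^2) 1.144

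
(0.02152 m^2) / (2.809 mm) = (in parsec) 2.483e-16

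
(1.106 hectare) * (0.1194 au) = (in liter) 1.976e+17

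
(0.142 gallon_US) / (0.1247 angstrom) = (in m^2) 4.311e+07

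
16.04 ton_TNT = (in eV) 4.189e+29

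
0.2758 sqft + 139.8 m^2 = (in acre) 0.03455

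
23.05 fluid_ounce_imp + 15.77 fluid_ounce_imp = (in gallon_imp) 0.2426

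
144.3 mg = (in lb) 0.0003181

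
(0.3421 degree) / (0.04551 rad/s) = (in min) 0.002187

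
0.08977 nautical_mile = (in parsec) 5.388e-15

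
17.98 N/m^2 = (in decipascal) 179.8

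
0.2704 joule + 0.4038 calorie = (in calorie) 0.4684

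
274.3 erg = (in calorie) 6.556e-06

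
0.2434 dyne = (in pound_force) 5.472e-07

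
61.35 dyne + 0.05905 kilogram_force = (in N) 0.5797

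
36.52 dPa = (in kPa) 0.003652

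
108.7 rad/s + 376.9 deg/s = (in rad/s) 115.3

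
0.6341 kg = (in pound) 1.398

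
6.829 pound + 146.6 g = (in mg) 3.244e+06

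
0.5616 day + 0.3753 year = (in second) 1.188e+07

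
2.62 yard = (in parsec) 7.764e-17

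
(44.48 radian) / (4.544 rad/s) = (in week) 1.619e-05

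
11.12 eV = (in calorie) 4.258e-19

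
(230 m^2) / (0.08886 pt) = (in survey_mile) 4559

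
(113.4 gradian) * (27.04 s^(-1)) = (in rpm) 460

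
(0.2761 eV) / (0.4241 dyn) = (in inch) 4.107e-13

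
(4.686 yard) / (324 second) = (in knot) 0.02571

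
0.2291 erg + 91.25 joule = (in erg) 9.125e+08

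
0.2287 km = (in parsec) 7.412e-15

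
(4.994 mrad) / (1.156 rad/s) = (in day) 5e-08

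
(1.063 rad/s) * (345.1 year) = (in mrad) 1.157e+13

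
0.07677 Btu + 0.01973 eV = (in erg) 8.1e+08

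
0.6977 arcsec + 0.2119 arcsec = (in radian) 4.41e-06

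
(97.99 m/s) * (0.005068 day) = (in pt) 1.216e+08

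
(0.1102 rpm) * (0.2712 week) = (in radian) 1893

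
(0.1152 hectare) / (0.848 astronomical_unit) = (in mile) 5.643e-12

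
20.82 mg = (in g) 0.02082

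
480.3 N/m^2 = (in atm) 0.00474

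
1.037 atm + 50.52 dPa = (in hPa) 1051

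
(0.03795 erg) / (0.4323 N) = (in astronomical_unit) 5.868e-20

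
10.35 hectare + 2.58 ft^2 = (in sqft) 1.114e+06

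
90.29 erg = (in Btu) 8.558e-09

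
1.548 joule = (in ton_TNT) 3.7e-10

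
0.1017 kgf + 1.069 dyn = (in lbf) 0.2242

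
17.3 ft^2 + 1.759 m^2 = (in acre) 0.0008318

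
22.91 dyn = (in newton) 0.0002291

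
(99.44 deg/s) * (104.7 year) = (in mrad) 5.73e+12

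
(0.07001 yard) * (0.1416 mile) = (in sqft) 157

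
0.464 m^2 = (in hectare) 4.64e-05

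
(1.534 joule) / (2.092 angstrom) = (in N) 7.333e+09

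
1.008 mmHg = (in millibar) 1.344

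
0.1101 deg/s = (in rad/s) 0.001922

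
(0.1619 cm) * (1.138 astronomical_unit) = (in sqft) 2.967e+09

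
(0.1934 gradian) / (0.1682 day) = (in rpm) 1.996e-06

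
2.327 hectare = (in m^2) 2.327e+04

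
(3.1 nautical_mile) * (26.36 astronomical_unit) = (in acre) 5.594e+12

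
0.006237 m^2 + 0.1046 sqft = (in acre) 3.942e-06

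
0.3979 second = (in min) 0.006632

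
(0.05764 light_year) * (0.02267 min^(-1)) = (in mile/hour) 4.609e+11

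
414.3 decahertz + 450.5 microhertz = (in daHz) 414.3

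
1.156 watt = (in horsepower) 0.00155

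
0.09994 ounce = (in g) 2.833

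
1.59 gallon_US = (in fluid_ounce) 203.5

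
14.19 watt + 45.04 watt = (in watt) 59.23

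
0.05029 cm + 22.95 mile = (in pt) 1.047e+08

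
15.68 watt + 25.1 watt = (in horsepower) 0.05469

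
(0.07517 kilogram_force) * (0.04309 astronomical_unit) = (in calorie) 1.136e+09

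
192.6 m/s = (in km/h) 693.4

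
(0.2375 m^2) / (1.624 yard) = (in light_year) 1.691e-17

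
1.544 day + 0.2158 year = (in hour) 1927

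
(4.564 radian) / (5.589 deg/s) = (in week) 7.736e-05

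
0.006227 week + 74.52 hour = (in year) 0.008626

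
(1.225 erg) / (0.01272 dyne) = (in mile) 0.0005984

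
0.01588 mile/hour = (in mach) 2.085e-05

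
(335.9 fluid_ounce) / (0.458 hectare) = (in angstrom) 2.169e+04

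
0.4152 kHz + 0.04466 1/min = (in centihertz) 4.152e+04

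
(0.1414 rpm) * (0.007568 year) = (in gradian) 2.25e+05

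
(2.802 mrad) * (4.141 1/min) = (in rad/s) 0.0001934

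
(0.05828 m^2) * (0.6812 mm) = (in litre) 0.0397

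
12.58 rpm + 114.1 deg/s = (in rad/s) 3.309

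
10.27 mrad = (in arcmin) 35.31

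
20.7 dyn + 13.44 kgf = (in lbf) 29.63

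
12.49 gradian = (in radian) 0.1962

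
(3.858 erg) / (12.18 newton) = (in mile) 1.968e-11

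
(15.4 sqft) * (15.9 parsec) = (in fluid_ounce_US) 2.374e+22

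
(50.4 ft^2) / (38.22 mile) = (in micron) 76.12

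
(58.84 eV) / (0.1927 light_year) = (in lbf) 1.162e-33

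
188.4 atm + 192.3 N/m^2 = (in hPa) 1.909e+05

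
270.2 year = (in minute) 1.42e+08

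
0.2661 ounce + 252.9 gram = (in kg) 0.2604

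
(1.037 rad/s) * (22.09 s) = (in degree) 1312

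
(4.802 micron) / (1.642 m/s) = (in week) 4.835e-12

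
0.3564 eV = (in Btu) 5.412e-23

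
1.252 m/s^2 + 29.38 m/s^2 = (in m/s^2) 30.63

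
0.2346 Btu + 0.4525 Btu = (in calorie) 173.3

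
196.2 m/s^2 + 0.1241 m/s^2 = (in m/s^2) 196.3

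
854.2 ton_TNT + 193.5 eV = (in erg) 3.574e+19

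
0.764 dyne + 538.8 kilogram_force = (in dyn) 5.284e+08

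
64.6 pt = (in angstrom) 2.279e+08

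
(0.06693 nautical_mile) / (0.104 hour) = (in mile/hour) 0.7406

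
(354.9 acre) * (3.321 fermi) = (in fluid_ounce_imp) 0.0001679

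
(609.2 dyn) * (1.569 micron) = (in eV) 5.966e+10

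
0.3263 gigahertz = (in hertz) 3.263e+08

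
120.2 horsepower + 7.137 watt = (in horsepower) 120.2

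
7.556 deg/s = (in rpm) 1.259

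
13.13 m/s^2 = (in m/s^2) 13.13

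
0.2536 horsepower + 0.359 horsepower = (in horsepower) 0.6126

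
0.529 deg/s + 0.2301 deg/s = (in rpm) 0.1265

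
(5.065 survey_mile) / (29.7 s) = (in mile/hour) 613.9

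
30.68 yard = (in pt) 7.952e+04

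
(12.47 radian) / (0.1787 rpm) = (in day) 0.007713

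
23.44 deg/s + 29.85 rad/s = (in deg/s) 1734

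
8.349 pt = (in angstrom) 2.945e+07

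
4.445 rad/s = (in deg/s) 254.7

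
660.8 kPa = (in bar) 6.608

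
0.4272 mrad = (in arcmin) 1.469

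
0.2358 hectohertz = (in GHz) 2.358e-08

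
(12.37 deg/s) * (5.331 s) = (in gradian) 73.27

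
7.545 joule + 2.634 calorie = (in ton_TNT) 4.437e-09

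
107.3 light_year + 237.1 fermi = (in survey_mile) 6.308e+14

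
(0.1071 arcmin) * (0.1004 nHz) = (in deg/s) 1.792e-13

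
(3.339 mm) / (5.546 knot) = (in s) 0.00117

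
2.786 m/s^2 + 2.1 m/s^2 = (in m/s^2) 4.886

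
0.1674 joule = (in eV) 1.045e+18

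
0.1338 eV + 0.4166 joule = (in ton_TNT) 9.957e-11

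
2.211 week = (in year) 0.0424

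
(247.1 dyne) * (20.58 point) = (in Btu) 1.7e-08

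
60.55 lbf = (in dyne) 2.693e+07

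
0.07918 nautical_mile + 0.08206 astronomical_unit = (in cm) 1.228e+12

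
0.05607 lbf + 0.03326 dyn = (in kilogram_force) 0.02543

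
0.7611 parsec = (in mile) 1.459e+13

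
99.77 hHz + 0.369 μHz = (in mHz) 9.977e+06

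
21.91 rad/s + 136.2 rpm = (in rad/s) 36.17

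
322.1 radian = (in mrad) 3.221e+05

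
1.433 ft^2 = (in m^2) 0.1331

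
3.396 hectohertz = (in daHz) 33.96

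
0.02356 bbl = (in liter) 3.746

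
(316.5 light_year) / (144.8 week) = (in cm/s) 3.419e+12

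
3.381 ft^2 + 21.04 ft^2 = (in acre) 0.0005606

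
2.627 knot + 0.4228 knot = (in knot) 3.05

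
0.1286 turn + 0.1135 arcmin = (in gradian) 51.44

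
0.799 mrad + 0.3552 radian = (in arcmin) 1224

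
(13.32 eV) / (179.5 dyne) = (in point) 3.37e-12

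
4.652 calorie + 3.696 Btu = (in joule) 3919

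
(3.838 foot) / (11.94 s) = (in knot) 0.1904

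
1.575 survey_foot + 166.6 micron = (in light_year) 5.076e-17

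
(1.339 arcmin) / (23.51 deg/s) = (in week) 1.57e-09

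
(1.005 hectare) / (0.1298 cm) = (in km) 7743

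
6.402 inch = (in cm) 16.26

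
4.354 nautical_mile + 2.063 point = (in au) 5.39e-08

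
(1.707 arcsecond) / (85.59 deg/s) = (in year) 1.757e-13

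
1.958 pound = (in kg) 0.8881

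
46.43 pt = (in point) 46.43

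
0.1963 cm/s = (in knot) 0.003816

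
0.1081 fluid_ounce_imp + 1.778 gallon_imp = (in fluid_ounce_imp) 284.6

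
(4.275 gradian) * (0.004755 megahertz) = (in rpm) 3049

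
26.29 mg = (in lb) 5.796e-05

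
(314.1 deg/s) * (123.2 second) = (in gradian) 4.3e+04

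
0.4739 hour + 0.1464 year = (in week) 7.637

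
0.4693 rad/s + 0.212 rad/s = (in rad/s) 0.6813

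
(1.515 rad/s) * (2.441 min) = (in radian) 221.9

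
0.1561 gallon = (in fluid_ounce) 19.98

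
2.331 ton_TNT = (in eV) 6.087e+28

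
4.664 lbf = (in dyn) 2.075e+06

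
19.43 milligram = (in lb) 4.284e-05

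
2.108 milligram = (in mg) 2.108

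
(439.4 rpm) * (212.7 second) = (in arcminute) 3.365e+07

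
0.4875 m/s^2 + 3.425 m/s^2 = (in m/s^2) 3.912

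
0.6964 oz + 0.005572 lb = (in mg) 2.227e+04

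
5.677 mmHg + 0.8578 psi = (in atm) 0.06584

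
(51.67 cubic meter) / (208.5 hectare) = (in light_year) 2.619e-21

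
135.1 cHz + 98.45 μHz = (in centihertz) 135.1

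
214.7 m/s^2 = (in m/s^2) 214.7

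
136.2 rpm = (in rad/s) 14.26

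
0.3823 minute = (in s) 22.94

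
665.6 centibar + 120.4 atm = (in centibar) 1.287e+04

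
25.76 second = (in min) 0.4293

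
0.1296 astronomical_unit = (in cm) 1.939e+12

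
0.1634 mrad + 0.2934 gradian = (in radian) 0.004772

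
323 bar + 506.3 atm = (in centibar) 8.36e+04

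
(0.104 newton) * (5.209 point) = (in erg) 1911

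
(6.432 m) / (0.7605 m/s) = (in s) 8.458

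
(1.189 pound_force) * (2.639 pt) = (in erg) 4.924e+04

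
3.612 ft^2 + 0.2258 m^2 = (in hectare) 5.614e-05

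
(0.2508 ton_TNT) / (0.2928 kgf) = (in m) 3.654e+08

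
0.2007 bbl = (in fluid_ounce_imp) 1123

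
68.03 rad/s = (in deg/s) 3898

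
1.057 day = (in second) 9.132e+04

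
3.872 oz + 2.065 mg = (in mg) 1.098e+05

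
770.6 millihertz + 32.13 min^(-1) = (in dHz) 13.06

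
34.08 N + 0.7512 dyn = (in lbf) 7.661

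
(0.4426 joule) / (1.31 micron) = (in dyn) 3.379e+10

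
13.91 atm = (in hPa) 1.409e+04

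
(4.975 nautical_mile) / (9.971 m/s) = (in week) 0.001528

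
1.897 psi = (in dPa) 1.308e+05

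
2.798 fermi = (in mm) 2.798e-12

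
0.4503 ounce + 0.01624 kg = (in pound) 0.06395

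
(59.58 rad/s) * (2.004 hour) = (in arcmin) 1.478e+09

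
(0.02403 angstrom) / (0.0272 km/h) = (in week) 5.259e-16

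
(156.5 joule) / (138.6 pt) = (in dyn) 3.201e+08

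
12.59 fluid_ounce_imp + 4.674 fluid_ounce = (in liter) 0.4959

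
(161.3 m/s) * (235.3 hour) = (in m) 1.366e+08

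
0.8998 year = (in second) 2.838e+07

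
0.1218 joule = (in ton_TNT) 2.911e-11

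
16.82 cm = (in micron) 1.682e+05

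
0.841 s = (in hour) 0.0002336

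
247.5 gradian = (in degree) 222.8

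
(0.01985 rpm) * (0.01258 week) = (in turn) 2.517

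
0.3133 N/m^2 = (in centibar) 0.0003133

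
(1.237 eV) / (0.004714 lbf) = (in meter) 9.452e-18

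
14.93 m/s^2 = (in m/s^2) 14.93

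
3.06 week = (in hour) 514.1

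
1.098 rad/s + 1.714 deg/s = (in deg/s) 64.62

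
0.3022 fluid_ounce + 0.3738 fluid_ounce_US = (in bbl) 0.0001257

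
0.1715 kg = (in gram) 171.5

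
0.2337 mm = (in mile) 1.452e-07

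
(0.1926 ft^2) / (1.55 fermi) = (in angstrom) 1.154e+23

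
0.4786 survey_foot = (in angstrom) 1.459e+09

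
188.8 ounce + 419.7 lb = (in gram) 1.957e+05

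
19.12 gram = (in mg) 1.912e+04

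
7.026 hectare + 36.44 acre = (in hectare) 21.77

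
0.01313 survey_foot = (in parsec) 1.297e-19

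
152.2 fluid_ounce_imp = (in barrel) 0.0272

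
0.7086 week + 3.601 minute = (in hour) 119.1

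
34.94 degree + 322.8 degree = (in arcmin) 2.146e+04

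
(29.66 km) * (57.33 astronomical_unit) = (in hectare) 2.544e+13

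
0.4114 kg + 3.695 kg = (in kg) 4.106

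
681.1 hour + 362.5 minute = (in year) 0.07844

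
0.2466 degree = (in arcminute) 14.8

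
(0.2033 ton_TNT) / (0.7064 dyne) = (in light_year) 0.01273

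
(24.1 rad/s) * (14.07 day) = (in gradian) 1.865e+09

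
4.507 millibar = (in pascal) 450.7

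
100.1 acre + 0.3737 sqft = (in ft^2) 4.36e+06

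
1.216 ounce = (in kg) 0.03447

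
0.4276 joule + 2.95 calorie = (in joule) 12.77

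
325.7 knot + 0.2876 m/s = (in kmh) 604.2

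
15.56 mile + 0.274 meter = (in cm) 2.504e+06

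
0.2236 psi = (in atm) 0.01522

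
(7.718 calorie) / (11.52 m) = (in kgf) 0.2858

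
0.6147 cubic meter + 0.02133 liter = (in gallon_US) 162.4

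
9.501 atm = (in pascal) 9.627e+05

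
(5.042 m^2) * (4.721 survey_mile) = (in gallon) 1.012e+07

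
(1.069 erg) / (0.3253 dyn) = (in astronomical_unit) 2.197e-13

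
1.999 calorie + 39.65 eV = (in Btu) 0.007927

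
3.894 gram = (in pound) 0.008585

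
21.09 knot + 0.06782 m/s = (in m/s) 10.92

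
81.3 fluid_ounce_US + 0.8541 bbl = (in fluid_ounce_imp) 4864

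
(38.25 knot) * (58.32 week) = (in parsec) 2.249e-08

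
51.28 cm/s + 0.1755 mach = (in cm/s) 6027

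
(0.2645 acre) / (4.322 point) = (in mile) 436.2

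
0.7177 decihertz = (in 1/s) 0.07177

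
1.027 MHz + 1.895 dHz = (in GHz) 0.001027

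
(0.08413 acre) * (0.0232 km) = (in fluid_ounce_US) 2.671e+08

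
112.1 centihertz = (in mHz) 1121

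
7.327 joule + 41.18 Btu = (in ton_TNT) 1.039e-05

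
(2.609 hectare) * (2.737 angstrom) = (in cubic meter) 7.141e-06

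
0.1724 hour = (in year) 1.968e-05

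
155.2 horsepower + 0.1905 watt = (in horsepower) 155.2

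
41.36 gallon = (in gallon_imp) 34.44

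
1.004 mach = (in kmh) 1231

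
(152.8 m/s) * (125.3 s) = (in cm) 1.915e+06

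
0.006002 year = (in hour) 52.58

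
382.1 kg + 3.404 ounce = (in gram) 3.822e+05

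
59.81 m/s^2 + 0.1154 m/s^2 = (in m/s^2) 59.93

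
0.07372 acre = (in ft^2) 3211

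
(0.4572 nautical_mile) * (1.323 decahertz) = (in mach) 32.9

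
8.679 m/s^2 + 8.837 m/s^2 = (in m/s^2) 17.52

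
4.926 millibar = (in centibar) 0.4926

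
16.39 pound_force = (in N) 72.91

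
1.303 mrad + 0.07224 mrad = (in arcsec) 283.7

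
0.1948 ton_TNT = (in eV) 5.087e+27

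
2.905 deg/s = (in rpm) 0.4842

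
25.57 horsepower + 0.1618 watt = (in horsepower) 25.57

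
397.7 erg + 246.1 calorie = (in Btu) 0.976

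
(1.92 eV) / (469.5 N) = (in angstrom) 6.552e-12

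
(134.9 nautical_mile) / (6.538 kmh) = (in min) 2293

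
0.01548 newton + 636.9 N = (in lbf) 143.2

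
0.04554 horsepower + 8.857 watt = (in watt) 42.82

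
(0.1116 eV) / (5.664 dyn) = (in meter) 3.157e-16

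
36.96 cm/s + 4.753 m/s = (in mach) 0.01504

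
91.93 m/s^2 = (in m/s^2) 91.93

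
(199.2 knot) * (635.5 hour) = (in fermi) 2.344e+23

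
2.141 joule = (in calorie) 0.5117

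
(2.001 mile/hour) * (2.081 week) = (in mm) 1.126e+09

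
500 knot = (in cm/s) 2.572e+04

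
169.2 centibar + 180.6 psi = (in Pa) 1.414e+06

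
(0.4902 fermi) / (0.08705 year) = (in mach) 5.244e-25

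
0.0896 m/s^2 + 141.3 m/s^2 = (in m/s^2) 141.4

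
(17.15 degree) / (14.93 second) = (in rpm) 0.1914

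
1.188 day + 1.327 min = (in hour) 28.53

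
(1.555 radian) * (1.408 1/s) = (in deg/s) 125.4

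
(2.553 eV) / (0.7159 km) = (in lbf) 1.284e-22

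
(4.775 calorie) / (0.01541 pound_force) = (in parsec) 9.446e-15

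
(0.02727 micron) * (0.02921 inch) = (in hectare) 2.023e-15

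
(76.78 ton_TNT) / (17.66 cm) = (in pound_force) 4.089e+11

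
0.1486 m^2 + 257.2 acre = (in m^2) 1.041e+06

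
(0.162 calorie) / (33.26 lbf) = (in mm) 4.581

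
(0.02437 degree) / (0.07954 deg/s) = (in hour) 8.511e-05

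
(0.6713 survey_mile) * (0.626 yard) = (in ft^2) 6657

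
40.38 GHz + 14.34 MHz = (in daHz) 4.039e+09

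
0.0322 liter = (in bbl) 0.0002025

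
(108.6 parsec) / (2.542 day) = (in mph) 3.413e+13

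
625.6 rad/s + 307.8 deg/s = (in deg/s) 3.615e+04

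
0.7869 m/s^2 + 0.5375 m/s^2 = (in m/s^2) 1.324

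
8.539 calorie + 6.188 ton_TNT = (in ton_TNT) 6.188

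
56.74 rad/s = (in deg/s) 3251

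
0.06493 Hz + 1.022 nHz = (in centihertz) 6.493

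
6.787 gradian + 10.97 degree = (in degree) 17.08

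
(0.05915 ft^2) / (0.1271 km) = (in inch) 0.001702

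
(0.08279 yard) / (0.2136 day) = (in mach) 1.205e-08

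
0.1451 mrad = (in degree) 0.008314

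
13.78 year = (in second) 4.346e+08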